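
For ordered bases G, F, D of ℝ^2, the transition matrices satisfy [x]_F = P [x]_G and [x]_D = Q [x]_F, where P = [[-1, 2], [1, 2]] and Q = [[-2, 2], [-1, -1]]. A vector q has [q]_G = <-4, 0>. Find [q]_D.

<-16, 0>

Composing the changes, [q]_D = Q P [q]_G.
Q P = [[4, 0], [0, -4]]; applying this to <-4, 0> gives <-16, 0>.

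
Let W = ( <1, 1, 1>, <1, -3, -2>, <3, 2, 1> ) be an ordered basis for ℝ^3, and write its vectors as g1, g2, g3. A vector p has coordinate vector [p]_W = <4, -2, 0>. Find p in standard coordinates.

By definition p = 4g1 - 2g2 + 0·g3.
Summing componentwise gives <2, 10, 8>.

<2, 10, 8>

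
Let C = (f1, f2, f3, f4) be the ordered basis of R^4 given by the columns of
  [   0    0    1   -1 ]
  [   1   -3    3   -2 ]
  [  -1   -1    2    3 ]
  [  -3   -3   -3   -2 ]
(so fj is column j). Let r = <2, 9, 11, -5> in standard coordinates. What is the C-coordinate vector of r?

Write r = c_1 f1 + ... + c_4 f4 and solve for the c_i.
Gaussian elimination on [M | r] yields c = (-1, -1, 3, 1).
Check: -f1 - f2 + 3f3 + f4 = <2, 9, 11, -5>.

<-1, -1, 3, 1>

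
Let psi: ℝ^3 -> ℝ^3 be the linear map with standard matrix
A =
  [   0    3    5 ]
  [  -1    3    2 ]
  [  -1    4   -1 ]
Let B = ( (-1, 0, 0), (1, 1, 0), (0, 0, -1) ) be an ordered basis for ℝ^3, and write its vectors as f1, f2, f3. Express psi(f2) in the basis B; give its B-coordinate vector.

(-1, 2, -3)

Compute psi(f2) = A f2 = (3, 2, 3) in standard coordinates.
Then write this in B-coordinates: solve for y in y_1 f1 + ... + y_3 f3 = (3, 2, 3).
This gives y = (-1, 2, -3), which is column 2 of [psi]_B.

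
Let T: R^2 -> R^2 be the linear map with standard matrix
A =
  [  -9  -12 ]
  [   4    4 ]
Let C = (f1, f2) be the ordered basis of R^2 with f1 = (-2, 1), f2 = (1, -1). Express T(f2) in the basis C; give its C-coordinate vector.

(-3, -3)

Column 2 of [T]_C is the C-coordinate vector of T(f2).
In standard coordinates T(f2) = A f2 = (3, 0).
Converting to C: (3, 0) = -3f1 - 3f2, so the coordinate vector is (-3, -3).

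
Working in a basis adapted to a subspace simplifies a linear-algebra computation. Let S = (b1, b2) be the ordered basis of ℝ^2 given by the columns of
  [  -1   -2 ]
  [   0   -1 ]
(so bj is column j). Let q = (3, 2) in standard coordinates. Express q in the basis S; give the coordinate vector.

We seek scalars with c_1 b1 + c_2 b2 = q; equivalently solve M c = q where the columns of M are b1, b2.
System: -c_1 - 2c_2 = 3, 0c_1 - c_2 = 2; solving gives c_1 = 1, c_2 = -2.
Check: b1 - 2b2 = (3, 2).

(1, -2)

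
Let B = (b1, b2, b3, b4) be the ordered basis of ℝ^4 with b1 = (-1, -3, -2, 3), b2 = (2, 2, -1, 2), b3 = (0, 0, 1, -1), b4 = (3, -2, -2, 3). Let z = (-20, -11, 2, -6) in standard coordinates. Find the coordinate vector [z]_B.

(3, -4, -2, -3)

[z]_B is the unique c with M c = z, where M has columns b1, ..., b4.
Solving this 4x4 system gives c = (3, -4, -2, -3).
Check: 3b1 - 4b2 - 2b3 - 3b4 = (-20, -11, 2, -6).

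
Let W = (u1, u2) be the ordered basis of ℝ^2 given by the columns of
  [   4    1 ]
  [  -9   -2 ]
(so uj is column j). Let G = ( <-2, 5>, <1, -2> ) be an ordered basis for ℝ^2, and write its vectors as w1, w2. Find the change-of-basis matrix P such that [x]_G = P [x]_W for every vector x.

Let M have columns uj and N have columns wj. Then for every x, N [x]_G = x = M [x]_W, so P = N^(-1) M.
Since det N = -1, N^(-1) has integer entries; multiplying gives P = [[-1, 0], [2, 1]].

[[-1, 0], [2, 1]]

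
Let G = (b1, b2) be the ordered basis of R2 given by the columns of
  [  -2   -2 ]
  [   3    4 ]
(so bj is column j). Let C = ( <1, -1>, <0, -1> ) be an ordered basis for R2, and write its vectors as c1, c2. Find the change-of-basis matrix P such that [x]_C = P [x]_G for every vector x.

[[-2, -2], [-1, -2]]

Column j of P is [bj]_C, since P maps G-coordinates to C-coordinates.
Expressing b1 in C: b1 = -2c1 - c2, so column 1 of P is <-2, -1>.
Doing the same for each bj gives P = [[-2, -2], [-1, -2]].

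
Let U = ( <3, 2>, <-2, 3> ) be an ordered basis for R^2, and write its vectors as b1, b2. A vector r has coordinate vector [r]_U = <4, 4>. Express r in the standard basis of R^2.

<4, 20>

r = M [r]_U, where M has columns b1, b2.
Carrying out the matrix-vector product, r = <4, 20>.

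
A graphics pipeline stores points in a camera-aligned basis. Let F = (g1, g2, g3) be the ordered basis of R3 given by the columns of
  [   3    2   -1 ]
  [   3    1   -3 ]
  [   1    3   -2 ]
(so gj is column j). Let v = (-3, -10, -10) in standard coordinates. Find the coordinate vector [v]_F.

Write v = c_1 g1 + ... + c_3 g3 and solve for the c_i.
Gaussian elimination on [M | v] yields c = (1, -1, 4).
Check: g1 - g2 + 4g3 = (-3, -10, -10).

(1, -1, 4)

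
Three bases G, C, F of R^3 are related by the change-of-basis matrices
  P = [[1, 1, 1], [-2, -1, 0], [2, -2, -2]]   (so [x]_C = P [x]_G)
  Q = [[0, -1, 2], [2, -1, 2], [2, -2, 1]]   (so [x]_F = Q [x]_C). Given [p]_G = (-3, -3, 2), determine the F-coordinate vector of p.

(-17, -25, -30)

First [p]_C = P [p]_G = (-4, 9, -4).
Then [p]_F = Q [p]_C = (-17, -25, -30).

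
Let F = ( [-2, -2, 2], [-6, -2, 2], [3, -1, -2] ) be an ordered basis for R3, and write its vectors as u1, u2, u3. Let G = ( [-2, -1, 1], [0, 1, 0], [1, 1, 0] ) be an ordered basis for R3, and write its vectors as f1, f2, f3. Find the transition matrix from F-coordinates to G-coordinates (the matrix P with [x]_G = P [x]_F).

Take x = uj: its F-coordinates are the j-th standard unit vector, so P e_j — column j of P — equals [uj]_G.
u1 = 2f1 - 2f2 + 2f3, giving column 1 = [2, -2, 2]; repeating for each j gives P = [[2, 2, -2], [-2, 2, -2], [2, -2, -1]].

[[2, 2, -2], [-2, 2, -2], [2, -2, -1]]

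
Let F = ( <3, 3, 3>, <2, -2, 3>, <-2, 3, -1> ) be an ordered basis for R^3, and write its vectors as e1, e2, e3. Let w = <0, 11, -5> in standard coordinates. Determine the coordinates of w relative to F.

<2, -4, -1>

[w]_F is the unique c with M c = w, where M has columns e1, ..., e3.
Solving this 3x3 system gives c = (2, -4, -1).
Check: 2e1 - 4e2 - e3 = <0, 11, -5>.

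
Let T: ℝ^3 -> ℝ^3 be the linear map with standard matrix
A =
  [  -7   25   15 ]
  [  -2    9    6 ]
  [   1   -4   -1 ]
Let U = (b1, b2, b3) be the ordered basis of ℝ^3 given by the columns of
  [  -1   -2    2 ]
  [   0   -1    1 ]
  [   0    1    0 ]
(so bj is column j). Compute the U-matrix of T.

[[-3, -2, -1], [-1, 1, -2], [1, 2, 3]]

Let P have columns b1, ..., b3. Then [T]_U = P^(-1) A P.
Here det P = 1, so P^(-1) is integer; computing A P first and then P^(-1)(A P) gives [[-3, -2, -1], [-1, 1, -2], [1, 2, 3]].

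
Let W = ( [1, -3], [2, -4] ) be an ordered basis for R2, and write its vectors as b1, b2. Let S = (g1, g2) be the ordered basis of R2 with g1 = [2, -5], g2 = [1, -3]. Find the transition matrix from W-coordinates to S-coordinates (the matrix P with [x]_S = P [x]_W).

[[0, 2], [1, -2]]

Take x = bj: its W-coordinates are the j-th standard unit vector, so P e_j — column j of P — equals [bj]_S.
b1 = 0·g1 + g2, giving column 1 = [0, 1]; repeating for each j gives P = [[0, 2], [1, -2]].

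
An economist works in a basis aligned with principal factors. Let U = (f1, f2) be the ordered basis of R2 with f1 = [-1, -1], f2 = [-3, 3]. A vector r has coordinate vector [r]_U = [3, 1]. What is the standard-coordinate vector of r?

The coordinates say r = 3f1 + f2; adding the scaled basis vectors gives [-6, 0].

[-6, 0]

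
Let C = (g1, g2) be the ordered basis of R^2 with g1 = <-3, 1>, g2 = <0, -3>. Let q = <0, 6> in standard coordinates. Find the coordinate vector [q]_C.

Write q = c_1 g1 + c_2 g2 and solve for the c_i.
System: -3c_1 + 0c_2 = 0, c_1 - 3c_2 = 6; solving gives c_1 = 0, c_2 = -2.
Check: 0·g1 - 2g2 = <0, 6>.

<0, -2>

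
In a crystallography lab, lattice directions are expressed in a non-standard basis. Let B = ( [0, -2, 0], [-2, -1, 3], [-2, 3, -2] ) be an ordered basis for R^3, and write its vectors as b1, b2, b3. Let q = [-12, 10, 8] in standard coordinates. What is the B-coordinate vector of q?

[-4, 4, 2]

[q]_B is the unique c with M c = q, where M has columns b1, ..., b3.
Gaussian elimination on [M | q] yields c = (-4, 4, 2).
Check: -4b1 + 4b2 + 2b3 = [-12, 10, 8].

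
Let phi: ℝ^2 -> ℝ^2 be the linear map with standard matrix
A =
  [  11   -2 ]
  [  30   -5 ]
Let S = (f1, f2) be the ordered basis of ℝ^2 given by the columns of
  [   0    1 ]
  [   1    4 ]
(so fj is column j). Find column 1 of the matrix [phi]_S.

Compute phi(f1) = A f1 = [-2, -5] in standard coordinates.
Then write this in S-coordinates: solve for y in y_1 f1 + y_2 f2 = [-2, -5].
This gives y = [3, -2], which is column 1 of [phi]_S.

[3, -2]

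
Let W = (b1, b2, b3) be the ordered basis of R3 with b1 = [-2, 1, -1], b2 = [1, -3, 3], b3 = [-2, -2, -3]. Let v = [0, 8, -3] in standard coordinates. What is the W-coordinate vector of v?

[0, -2, -1]

[v]_W is the unique c with M c = v, where M has columns b1, ..., b3.
Gaussian elimination on [M | v] yields c = (0, -2, -1).
Check: 0·b1 - 2b2 - b3 = [0, 8, -3].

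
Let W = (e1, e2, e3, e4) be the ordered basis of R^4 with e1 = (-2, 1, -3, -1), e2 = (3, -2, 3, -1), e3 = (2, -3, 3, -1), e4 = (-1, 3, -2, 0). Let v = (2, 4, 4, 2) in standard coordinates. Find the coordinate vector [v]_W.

(-3, -2, 3, 4)

[v]_W is the unique c with M c = v, where M has columns e1, ..., e4.
Row-reducing the augmented matrix [M | v] gives c = (-3, -2, 3, 4).
Check: -3e1 - 2e2 + 3e3 + 4e4 = (2, 4, 4, 2).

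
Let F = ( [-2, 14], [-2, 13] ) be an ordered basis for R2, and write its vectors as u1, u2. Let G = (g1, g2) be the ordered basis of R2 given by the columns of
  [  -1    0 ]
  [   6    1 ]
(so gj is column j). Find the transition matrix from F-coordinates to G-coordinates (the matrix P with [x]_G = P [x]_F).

Take x = uj: its F-coordinates are the j-th standard unit vector, so P e_j — column j of P — equals [uj]_G.
u1 = 2g1 + 2g2, giving column 1 = [2, 2]; repeating for each j gives P = [[2, 2], [2, 1]].

[[2, 2], [2, 1]]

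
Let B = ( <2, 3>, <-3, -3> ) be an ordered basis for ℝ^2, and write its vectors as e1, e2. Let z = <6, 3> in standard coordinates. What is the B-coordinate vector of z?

[z]_B is the unique c with M c = z, where M has columns e1, e2.
System: 2c_1 - 3c_2 = 6, 3c_1 - 3c_2 = 3; solving gives c_1 = -3, c_2 = -4.
Check: -3e1 - 4e2 = <6, 3>.

<-3, -4>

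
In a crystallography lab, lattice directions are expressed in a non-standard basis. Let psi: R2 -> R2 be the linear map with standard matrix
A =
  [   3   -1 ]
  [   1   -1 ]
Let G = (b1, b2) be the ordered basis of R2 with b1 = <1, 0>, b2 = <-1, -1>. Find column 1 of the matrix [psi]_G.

Column 1 of [psi]_G is the G-coordinate vector of psi(b1).
In standard coordinates psi(b1) = A b1 = <3, 1>.
Converting to G: <3, 1> = 2b1 - b2, so the coordinate vector is <2, -1>.

<2, -1>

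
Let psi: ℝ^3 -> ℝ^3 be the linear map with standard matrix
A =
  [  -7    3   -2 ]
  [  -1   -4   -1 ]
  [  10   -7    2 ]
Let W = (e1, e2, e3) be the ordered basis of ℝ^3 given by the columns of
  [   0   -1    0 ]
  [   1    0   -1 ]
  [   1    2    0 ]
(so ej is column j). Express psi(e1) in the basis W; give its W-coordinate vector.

[-3, -1, 2]

Compute psi(e1) = A e1 = [1, -5, -5] in standard coordinates.
Then write this in W-coordinates: solve for y in y_1 e1 + ... + y_3 e3 = [1, -5, -5].
This gives y = [-3, -1, 2], which is column 1 of [psi]_W.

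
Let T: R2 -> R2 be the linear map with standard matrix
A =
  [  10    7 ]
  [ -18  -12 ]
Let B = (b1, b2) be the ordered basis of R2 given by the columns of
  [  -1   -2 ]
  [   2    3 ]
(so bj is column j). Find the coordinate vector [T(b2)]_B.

<3, -2>

Compute T(b2) = A b2 = <1, 0> in standard coordinates.
Then write this in B-coordinates: solve for y in y_1 b1 + y_2 b2 = <1, 0>.
This gives y = <3, -2>, which is column 2 of [T]_B.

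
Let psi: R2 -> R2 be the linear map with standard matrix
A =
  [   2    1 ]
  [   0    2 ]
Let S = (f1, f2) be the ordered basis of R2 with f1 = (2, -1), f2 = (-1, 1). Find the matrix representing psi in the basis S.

The j-th column of [psi]_S is [psi(fj)]_S.
psi(f1) = A f1 = (3, -2) = f1 - f2, so column 1 is (1, -1).
Repeating for f2 and assembling the columns gives [[1, 1], [-1, 3]].

[[1, 1], [-1, 3]]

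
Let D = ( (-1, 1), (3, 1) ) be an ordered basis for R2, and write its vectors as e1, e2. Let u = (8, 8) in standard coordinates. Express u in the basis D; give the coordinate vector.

(4, 4)

Write u = c_1 e1 + c_2 e2 and solve for the c_i.
System: -c_1 + 3c_2 = 8, c_1 + c_2 = 8; solving gives c_1 = 4, c_2 = 4.
Check: 4e1 + 4e2 = (8, 8).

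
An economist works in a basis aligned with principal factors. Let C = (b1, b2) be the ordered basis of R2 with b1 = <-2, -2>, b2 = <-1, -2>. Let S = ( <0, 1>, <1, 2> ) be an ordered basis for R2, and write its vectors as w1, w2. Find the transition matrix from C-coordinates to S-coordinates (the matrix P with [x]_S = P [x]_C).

[[2, 0], [-2, -1]]

Take x = bj: its C-coordinates are the j-th standard unit vector, so P e_j — column j of P — equals [bj]_S.
b1 = 2w1 - 2w2, giving column 1 = <2, -2>; repeating for each j gives P = [[2, 0], [-2, -1]].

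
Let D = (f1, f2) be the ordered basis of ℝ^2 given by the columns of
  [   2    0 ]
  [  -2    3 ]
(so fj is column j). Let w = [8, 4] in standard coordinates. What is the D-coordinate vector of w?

[4, 4]

We seek scalars with c_1 f1 + c_2 f2 = w; equivalently solve M c = w where the columns of M are f1, f2.
System: 2c_1 + 0c_2 = 8, -2c_1 + 3c_2 = 4; solving gives c_1 = 4, c_2 = 4.
Check: 4f1 + 4f2 = [8, 4].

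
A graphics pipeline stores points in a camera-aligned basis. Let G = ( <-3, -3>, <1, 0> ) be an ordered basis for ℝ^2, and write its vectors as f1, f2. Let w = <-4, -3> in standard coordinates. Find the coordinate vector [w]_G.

We seek scalars with c_1 f1 + c_2 f2 = w; equivalently solve M c = w where the columns of M are f1, f2.
System: -3c_1 + c_2 = -4, -3c_1 + 0c_2 = -3; solving gives c_1 = 1, c_2 = -1.
Check: f1 - f2 = <-4, -3>.

<1, -1>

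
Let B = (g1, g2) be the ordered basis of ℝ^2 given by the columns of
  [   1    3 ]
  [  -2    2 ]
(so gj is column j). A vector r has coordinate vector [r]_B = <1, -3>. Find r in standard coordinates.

<-8, -8>

By definition r = g1 - 3g2.
Summing componentwise gives <-8, -8>.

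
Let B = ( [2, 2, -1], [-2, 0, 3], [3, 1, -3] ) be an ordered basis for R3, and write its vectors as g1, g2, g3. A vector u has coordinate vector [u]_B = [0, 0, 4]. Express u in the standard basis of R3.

[12, 4, -12]

By definition u = 0·g1 + 0·g2 + 4g3.
Summing componentwise gives [12, 4, -12].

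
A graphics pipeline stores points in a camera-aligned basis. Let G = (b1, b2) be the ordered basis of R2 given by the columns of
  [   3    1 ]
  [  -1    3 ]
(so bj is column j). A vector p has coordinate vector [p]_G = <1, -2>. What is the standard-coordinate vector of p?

<1, -7>

The coordinates say p = b1 - 2b2; adding the scaled basis vectors gives <1, -7>.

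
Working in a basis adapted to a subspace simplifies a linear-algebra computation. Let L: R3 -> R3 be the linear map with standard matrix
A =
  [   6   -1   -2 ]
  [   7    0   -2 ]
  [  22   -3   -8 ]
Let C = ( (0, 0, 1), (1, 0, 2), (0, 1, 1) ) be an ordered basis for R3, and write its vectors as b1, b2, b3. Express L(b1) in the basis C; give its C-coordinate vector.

(-2, -2, -2)

Column 1 of [L]_C is the C-coordinate vector of L(b1).
In standard coordinates L(b1) = A b1 = (-2, -2, -8).
Converting to C: (-2, -2, -8) = -2b1 - 2b2 - 2b3, so the coordinate vector is (-2, -2, -2).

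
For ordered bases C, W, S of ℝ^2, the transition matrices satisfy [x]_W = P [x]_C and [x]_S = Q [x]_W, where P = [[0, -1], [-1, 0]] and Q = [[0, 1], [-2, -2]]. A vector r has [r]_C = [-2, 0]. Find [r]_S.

Apply P to get W-coordinates [0, 2], then Q to get S-coordinates.
The result is [r]_S = [2, -4].

[2, -4]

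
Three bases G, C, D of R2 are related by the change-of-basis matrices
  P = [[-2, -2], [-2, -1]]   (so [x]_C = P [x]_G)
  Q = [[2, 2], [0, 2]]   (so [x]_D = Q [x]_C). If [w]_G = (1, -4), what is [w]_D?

First [w]_C = P [w]_G = (6, 2).
Then [w]_D = Q [w]_C = (16, 4).

(16, 4)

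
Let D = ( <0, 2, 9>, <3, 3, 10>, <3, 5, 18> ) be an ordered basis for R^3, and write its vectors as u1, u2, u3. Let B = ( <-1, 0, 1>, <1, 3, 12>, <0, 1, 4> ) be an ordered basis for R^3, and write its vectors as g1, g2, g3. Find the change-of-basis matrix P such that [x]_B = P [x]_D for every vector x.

[[1, -2, -2], [1, 1, 1], [-1, 0, 2]]

Take x = uj: its D-coordinates are the j-th standard unit vector, so P e_j — column j of P — equals [uj]_B.
u1 = g1 + g2 - g3, giving column 1 = <1, 1, -1>; repeating for each j gives P = [[1, -2, -2], [1, 1, 1], [-1, 0, 2]].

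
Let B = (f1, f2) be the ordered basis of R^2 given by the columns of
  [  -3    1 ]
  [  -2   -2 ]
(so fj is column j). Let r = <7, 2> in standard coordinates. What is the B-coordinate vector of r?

Write r = c_1 f1 + c_2 f2 and solve for the c_i.
System: -3c_1 + c_2 = 7, -2c_1 - 2c_2 = 2; solving gives c_1 = -2, c_2 = 1.
Check: -2f1 + f2 = <7, 2>.

<-2, 1>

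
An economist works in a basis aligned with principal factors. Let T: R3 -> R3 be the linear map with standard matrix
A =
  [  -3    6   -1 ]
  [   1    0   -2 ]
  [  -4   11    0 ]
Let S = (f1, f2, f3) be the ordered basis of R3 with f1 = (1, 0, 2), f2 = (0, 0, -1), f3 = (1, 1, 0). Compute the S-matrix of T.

Let P have columns f1, ..., f3. Then [T]_S = P^(-1) A P.
Here det P = 1, so P^(-1) is integer; computing A P first and then P^(-1)(A P) gives [[-2, -1, 2], [0, -2, -3], [-3, 2, 1]].

[[-2, -1, 2], [0, -2, -3], [-3, 2, 1]]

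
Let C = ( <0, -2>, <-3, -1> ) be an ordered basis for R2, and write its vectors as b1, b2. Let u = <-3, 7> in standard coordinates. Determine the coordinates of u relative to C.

We seek scalars with c_1 b1 + c_2 b2 = u; equivalently solve M c = u where the columns of M are b1, b2.
System: 0c_1 - 3c_2 = -3, -2c_1 - c_2 = 7; solving gives c_1 = -4, c_2 = 1.
Check: -4b1 + b2 = <-3, 7>.

<-4, 1>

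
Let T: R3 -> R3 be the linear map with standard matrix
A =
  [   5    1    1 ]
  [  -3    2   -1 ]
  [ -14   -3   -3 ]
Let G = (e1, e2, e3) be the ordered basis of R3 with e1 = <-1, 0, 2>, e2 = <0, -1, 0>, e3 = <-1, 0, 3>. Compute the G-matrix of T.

With P the matrix whose columns are e1, ..., e3, [T]_G = P^(-1) A P.
Column by column: T(e1) = A e1 = <-3, 1, 8>; its G-coordinates <1, -1, 2> give column 1.
Continuing for each basis vector yields [T]_G = [[1, 0, 1], [-1, 2, 0], [2, 1, 1]].

[[1, 0, 1], [-1, 2, 0], [2, 1, 1]]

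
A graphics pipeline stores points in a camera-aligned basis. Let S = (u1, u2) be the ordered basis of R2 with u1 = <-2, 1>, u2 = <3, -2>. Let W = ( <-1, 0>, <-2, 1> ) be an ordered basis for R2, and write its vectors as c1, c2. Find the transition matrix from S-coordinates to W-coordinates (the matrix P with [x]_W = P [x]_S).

[[0, 1], [1, -2]]

Take x = uj: its S-coordinates are the j-th standard unit vector, so P e_j — column j of P — equals [uj]_W.
u1 = 0·c1 + c2, giving column 1 = <0, 1>; repeating for each j gives P = [[0, 1], [1, -2]].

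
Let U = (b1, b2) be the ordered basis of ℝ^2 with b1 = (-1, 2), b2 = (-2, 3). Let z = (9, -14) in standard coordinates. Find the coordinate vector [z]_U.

Write z = c_1 b1 + c_2 b2 and solve for the c_i.
System: -c_1 - 2c_2 = 9, 2c_1 + 3c_2 = -14; solving gives c_1 = -1, c_2 = -4.
Check: -b1 - 4b2 = (9, -14).

(-1, -4)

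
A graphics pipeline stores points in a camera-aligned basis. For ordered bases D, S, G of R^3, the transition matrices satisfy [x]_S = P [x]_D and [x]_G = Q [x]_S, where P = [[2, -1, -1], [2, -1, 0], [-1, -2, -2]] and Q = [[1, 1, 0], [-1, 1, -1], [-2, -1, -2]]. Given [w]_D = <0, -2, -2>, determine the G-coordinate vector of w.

Apply P to get S-coordinates <4, 2, 8>, then Q to get G-coordinates.
The result is [w]_G = <6, -10, -26>.

<6, -10, -26>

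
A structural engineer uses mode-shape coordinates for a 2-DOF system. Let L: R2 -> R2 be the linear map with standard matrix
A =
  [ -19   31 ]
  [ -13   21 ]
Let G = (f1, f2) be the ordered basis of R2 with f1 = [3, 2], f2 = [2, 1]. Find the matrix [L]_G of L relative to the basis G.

With P the matrix whose columns are f1, f2, [L]_G = P^(-1) A P.
Column by column: L(f1) = A f1 = [5, 3]; its G-coordinates [1, 1] give column 1.
Continuing for each basis vector yields [L]_G = [[1, -3], [1, 1]].

[[1, -3], [1, 1]]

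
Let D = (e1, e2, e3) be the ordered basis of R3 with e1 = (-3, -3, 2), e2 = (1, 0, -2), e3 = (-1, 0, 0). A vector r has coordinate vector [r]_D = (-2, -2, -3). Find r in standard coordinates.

(7, 6, 0)

By definition r = -2e1 - 2e2 - 3e3.
Summing componentwise gives (7, 6, 0).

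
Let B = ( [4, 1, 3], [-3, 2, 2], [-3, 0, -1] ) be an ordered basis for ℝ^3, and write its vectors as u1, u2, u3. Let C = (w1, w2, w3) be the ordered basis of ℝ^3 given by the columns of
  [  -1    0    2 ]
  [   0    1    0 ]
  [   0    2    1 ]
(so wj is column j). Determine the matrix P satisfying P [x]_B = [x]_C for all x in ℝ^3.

[[-2, -1, 1], [1, 2, 0], [1, -2, -1]]

Take x = uj: its B-coordinates are the j-th standard unit vector, so P e_j — column j of P — equals [uj]_C.
u1 = -2w1 + w2 + w3, giving column 1 = [-2, 1, 1]; repeating for each j gives P = [[-2, -1, 1], [1, 2, 0], [1, -2, -1]].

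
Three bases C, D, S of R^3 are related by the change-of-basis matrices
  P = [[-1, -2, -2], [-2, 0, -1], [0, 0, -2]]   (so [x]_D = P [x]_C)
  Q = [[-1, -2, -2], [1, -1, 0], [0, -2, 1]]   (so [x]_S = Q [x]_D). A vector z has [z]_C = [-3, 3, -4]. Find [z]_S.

Apply P to get D-coordinates [5, 10, 8], then Q to get S-coordinates.
The result is [z]_S = [-41, -5, -12].

[-41, -5, -12]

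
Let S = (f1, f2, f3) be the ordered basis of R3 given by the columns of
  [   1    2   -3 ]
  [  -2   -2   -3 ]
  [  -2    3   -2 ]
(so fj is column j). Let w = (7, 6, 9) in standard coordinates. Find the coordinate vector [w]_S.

(-1, 1, -2)

Write w = c_1 f1 + ... + c_3 f3 and solve for the c_i.
Gaussian elimination on [M | w] yields c = (-1, 1, -2).
Check: -f1 + f2 - 2f3 = (7, 6, 9).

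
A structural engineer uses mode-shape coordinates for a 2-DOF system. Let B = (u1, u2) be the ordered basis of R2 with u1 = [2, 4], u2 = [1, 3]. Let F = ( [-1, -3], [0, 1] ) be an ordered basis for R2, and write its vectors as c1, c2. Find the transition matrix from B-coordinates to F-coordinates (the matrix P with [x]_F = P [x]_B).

[[-2, -1], [-2, 0]]

Column j of P is [uj]_F, since P maps B-coordinates to F-coordinates.
Expressing u1 in F: u1 = -2c1 - 2c2, so column 1 of P is [-2, -2].
Doing the same for each uj gives P = [[-2, -1], [-2, 0]].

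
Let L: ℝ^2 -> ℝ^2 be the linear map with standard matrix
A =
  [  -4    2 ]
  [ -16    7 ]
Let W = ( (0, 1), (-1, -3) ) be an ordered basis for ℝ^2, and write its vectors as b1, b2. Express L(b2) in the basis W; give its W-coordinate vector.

(1, 2)

Compute L(b2) = A b2 = (-2, -5) in standard coordinates.
Then write this in W-coordinates: solve for y in y_1 b1 + y_2 b2 = (-2, -5).
This gives y = (1, 2), which is column 2 of [L]_W.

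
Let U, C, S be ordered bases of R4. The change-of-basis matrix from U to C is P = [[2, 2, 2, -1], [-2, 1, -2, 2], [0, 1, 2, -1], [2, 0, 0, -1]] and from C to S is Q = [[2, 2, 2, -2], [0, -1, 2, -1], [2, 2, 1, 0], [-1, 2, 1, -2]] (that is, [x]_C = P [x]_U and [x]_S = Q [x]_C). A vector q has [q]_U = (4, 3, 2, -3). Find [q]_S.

Apply P to get C-coordinates (21, -15, 10, 11), then Q to get S-coordinates.
The result is [q]_S = (10, 24, 22, -63).

(10, 24, 22, -63)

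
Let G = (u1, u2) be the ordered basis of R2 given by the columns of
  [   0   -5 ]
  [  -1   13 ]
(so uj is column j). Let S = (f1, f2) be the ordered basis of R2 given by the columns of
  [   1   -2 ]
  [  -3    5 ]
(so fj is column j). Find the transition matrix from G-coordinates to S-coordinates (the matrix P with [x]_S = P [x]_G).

[[2, -1], [1, 2]]

Take x = uj: its G-coordinates are the j-th standard unit vector, so P e_j — column j of P — equals [uj]_S.
u1 = 2f1 + f2, giving column 1 = (2, 1); repeating for each j gives P = [[2, -1], [1, 2]].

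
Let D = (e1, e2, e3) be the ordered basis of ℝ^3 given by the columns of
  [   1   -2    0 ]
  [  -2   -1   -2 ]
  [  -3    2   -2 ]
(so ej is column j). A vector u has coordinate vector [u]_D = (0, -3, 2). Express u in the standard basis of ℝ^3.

(6, -1, -10)

The coordinates say u = 0·e1 - 3e2 + 2e3; adding the scaled basis vectors gives (6, -1, -10).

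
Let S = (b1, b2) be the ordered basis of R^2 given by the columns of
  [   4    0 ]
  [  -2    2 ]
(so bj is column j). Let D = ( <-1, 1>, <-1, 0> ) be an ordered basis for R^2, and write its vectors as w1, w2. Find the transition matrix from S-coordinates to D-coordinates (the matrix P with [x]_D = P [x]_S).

Take x = bj: its S-coordinates are the j-th standard unit vector, so P e_j — column j of P — equals [bj]_D.
b1 = -2w1 - 2w2, giving column 1 = <-2, -2>; repeating for each j gives P = [[-2, 2], [-2, -2]].

[[-2, 2], [-2, -2]]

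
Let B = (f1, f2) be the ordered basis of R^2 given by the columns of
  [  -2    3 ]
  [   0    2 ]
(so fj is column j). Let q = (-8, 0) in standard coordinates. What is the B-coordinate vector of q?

We seek scalars with c_1 f1 + c_2 f2 = q; equivalently solve M c = q where the columns of M are f1, f2.
System: -2c_1 + 3c_2 = -8, 0c_1 + 2c_2 = 0; solving gives c_1 = 4, c_2 = 0.
Check: 4f1 + 0·f2 = (-8, 0).

(4, 0)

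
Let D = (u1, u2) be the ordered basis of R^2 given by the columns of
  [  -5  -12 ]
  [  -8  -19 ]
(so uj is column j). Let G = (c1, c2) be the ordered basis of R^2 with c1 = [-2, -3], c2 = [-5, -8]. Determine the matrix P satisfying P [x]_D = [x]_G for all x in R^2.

Let M have columns uj and N have columns cj. Then for every x, N [x]_G = x = M [x]_D, so P = N^(-1) M.
Since det N = 1, N^(-1) has integer entries; multiplying gives P = [[0, 1], [1, 2]].

[[0, 1], [1, 2]]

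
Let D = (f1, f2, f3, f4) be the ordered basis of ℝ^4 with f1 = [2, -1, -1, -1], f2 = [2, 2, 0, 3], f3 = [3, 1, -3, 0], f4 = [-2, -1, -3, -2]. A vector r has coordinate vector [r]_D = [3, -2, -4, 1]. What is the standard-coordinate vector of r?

[-12, -12, 6, -11]

r = M [r]_D, where M has columns f1, ..., f4.
Carrying out the matrix-vector product, r = [-12, -12, 6, -11].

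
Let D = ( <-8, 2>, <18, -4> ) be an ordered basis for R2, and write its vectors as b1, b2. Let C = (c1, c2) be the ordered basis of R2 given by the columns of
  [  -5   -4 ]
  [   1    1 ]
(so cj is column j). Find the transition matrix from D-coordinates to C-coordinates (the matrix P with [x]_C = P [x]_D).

[[0, -2], [2, -2]]

Column j of P is [bj]_C, since P maps D-coordinates to C-coordinates.
Expressing b1 in C: b1 = 0·c1 + 2c2, so column 1 of P is <0, 2>.
Doing the same for each bj gives P = [[0, -2], [2, -2]].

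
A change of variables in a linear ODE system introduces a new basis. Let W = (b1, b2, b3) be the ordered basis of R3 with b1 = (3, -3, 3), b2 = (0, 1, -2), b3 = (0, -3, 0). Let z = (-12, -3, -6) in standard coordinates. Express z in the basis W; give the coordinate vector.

[z]_W is the unique c with M c = z, where M has columns b1, ..., b3.
Solving this 3x3 system gives c = (-4, -3, 4).
Check: -4b1 - 3b2 + 4b3 = (-12, -3, -6).

(-4, -3, 4)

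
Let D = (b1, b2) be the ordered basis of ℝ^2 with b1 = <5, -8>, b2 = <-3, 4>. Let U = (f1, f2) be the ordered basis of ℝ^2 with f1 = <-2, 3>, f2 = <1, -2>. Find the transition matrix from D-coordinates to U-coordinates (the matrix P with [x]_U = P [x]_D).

Let M have columns bj and N have columns fj. Then for every x, N [x]_U = x = M [x]_D, so P = N^(-1) M.
Since det N = 1, N^(-1) has integer entries; multiplying gives P = [[-2, 2], [1, 1]].

[[-2, 2], [1, 1]]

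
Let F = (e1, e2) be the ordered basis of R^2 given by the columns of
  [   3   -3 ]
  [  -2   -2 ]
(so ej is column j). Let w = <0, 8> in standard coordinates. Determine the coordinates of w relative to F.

We seek scalars with c_1 e1 + c_2 e2 = w; equivalently solve M c = w where the columns of M are e1, e2.
System: 3c_1 - 3c_2 = 0, -2c_1 - 2c_2 = 8; solving gives c_1 = -2, c_2 = -2.
Check: -2e1 - 2e2 = <0, 8>.

<-2, -2>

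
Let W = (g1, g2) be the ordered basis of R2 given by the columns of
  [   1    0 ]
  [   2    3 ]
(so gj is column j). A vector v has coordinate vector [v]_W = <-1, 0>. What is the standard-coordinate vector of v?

By definition v = -g1 + 0·g2.
Summing componentwise gives <-1, -2>.

<-1, -2>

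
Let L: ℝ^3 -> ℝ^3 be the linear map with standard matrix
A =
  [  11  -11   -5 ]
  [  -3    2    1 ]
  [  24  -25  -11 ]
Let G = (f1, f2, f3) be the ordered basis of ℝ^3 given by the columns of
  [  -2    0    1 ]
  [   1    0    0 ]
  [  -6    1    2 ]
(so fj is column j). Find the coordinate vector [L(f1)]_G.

<2, 3, 1>

Column 1 of [L]_G is the G-coordinate vector of L(f1).
In standard coordinates L(f1) = A f1 = <-3, 2, -7>.
Converting to G: <-3, 2, -7> = 2f1 + 3f2 + f3, so the coordinate vector is <2, 3, 1>.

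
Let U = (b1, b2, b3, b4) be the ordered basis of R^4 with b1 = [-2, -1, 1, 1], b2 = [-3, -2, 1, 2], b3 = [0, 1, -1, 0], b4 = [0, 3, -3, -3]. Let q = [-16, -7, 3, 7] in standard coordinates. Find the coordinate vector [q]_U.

We seek scalars with c_1 b1 + ... + c_4 b4 = q; equivalently solve M c = q where the columns of M are b1, ..., b4.
Row-reducing the augmented matrix [M | q] gives c = (2, 4, 0, 1).
Check: 2b1 + 4b2 + 0·b3 + b4 = [-16, -7, 3, 7].

[2, 4, 0, 1]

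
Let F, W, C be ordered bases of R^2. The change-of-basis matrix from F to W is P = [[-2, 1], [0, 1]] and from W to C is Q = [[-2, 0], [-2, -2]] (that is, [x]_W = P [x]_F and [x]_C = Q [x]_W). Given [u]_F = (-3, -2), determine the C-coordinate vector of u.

(-8, -4)

Apply P to get W-coordinates (4, -2), then Q to get C-coordinates.
The result is [u]_C = (-8, -4).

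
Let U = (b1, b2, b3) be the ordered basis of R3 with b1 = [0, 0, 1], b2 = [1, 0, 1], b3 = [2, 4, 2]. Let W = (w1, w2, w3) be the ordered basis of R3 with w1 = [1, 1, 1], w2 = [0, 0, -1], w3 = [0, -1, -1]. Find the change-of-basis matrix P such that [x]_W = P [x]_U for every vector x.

[[0, 1, 2], [-1, -1, 2], [0, 1, -2]]

Let M have columns bj and N have columns wj. Then for every x, N [x]_W = x = M [x]_U, so P = N^(-1) M.
Since det N = -1, N^(-1) has integer entries; multiplying gives P = [[0, 1, 2], [-1, -1, 2], [0, 1, -2]].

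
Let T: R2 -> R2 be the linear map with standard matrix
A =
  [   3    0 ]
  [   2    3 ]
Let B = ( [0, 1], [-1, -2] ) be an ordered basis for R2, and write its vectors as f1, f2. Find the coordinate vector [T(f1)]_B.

[3, 0]

Compute T(f1) = A f1 = [0, 3] in standard coordinates.
Then write this in B-coordinates: solve for y in y_1 f1 + y_2 f2 = [0, 3].
This gives y = [3, 0], which is column 1 of [T]_B.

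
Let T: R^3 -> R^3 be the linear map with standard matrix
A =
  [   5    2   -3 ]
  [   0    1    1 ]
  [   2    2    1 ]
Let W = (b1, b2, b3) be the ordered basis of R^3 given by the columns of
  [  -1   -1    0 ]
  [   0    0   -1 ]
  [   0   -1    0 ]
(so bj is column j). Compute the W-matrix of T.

The j-th column of [T]_W is [T(bj)]_W.
T(b1) = A b1 = <-5, 0, -2> = 3b1 + 2b2 + 0·b3, so column 1 is <3, 2, 0>.
Repeating for b2, b3 and assembling the columns gives [[3, -1, 0], [2, 3, 2], [0, 1, 1]].

[[3, -1, 0], [2, 3, 2], [0, 1, 1]]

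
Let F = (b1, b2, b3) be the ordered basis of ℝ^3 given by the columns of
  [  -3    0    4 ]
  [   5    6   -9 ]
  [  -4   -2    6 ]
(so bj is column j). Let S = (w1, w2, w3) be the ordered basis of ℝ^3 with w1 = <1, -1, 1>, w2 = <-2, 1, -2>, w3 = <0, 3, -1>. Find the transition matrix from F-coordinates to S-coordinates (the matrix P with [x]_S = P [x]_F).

[[-1, 0, 2], [1, 0, -1], [1, 2, -2]]

Column j of P is [bj]_S, since P maps F-coordinates to S-coordinates.
Expressing b1 in S: b1 = -w1 + w2 + w3, so column 1 of P is <-1, 1, 1>.
Doing the same for each bj gives P = [[-1, 0, 2], [1, 0, -1], [1, 2, -2]].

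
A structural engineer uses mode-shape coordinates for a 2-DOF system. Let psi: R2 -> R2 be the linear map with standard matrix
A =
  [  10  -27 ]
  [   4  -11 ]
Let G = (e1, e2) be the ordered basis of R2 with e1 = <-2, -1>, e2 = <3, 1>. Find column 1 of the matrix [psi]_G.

Compute psi(e1) = A e1 = <7, 3> in standard coordinates.
Then write this in G-coordinates: solve for y in y_1 e1 + y_2 e2 = <7, 3>.
This gives y = <-2, 1>, which is column 1 of [psi]_G.

<-2, 1>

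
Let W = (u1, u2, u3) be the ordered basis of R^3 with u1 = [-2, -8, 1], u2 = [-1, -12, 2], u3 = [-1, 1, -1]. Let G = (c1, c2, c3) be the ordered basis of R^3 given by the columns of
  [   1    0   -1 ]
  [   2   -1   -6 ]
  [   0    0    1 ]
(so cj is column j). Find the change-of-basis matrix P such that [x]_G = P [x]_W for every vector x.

[[-1, 1, -2], [0, 2, 1], [1, 2, -1]]

Take x = uj: its W-coordinates are the j-th standard unit vector, so P e_j — column j of P — equals [uj]_G.
u1 = -c1 + 0·c2 + c3, giving column 1 = [-1, 0, 1]; repeating for each j gives P = [[-1, 1, -2], [0, 2, 1], [1, 2, -1]].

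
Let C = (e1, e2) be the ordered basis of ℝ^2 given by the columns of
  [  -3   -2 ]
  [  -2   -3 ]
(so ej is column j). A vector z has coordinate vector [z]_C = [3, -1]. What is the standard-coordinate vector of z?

z = M [z]_C, where M has columns e1, e2.
Carrying out the matrix-vector product, z = [-7, -3].

[-7, -3]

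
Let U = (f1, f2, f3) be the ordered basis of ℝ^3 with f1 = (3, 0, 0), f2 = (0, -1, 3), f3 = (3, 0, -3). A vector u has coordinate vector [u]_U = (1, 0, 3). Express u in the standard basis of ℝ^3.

(12, 0, -9)

By definition u = f1 + 0·f2 + 3f3.
Summing componentwise gives (12, 0, -9).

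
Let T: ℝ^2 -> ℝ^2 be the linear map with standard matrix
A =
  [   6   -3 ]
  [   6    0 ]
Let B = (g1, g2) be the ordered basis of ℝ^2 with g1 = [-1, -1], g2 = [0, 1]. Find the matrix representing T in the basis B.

With P the matrix whose columns are g1, g2, [T]_B = P^(-1) A P.
Column by column: T(g1) = A g1 = [-3, -6]; its B-coordinates [3, -3] give column 1.
Continuing for each basis vector yields [T]_B = [[3, 3], [-3, 3]].

[[3, 3], [-3, 3]]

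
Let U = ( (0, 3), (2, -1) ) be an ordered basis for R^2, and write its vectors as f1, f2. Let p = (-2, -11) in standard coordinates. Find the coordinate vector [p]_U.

We seek scalars with c_1 f1 + c_2 f2 = p; equivalently solve M c = p where the columns of M are f1, f2.
System: 0c_1 + 2c_2 = -2, 3c_1 - c_2 = -11; solving gives c_1 = -4, c_2 = -1.
Check: -4f1 - f2 = (-2, -11).

(-4, -1)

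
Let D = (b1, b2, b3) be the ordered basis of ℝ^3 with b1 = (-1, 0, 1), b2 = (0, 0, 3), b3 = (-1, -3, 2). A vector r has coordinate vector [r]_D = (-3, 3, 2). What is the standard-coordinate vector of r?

(1, -6, 10)

By definition r = -3b1 + 3b2 + 2b3.
Summing componentwise gives (1, -6, 10).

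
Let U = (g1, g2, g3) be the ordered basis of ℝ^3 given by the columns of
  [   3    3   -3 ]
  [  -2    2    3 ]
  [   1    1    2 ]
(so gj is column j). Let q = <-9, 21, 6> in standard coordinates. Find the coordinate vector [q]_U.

<-3, 3, 3>

Write q = c_1 g1 + ... + c_3 g3 and solve for the c_i.
Solving this 3x3 system gives c = (-3, 3, 3).
Check: -3g1 + 3g2 + 3g3 = <-9, 21, 6>.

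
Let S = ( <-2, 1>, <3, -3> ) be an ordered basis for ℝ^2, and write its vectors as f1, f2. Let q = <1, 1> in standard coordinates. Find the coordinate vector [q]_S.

<-2, -1>

Write q = c_1 f1 + c_2 f2 and solve for the c_i.
System: -2c_1 + 3c_2 = 1, c_1 - 3c_2 = 1; solving gives c_1 = -2, c_2 = -1.
Check: -2f1 - f2 = <1, 1>.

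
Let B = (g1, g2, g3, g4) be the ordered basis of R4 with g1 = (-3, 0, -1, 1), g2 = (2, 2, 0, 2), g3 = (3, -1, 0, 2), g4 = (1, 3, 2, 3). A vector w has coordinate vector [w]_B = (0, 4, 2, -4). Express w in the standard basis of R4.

(10, -6, -8, 0)

The coordinates say w = 0·g1 + 4g2 + 2g3 - 4g4; adding the scaled basis vectors gives (10, -6, -8, 0).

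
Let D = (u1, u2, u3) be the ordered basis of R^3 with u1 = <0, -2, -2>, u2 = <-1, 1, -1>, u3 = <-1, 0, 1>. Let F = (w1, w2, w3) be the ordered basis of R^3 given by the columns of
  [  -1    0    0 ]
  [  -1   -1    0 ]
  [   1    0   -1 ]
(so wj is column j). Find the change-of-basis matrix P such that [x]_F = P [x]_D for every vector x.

Let M have columns uj and N have columns wj. Then for every x, N [x]_F = x = M [x]_D, so P = N^(-1) M.
Since det N = -1, N^(-1) has integer entries; multiplying gives P = [[0, 1, 1], [2, -2, -1], [2, 2, 0]].

[[0, 1, 1], [2, -2, -1], [2, 2, 0]]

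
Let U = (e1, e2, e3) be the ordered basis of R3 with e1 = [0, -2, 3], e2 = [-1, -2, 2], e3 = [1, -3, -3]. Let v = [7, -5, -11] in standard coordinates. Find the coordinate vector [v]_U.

[2, -4, 3]

We seek scalars with c_1 e1 + ... + c_3 e3 = v; equivalently solve M c = v where the columns of M are e1, ..., e3.
Solving this 3x3 system gives c = (2, -4, 3).
Check: 2e1 - 4e2 + 3e3 = [7, -5, -11].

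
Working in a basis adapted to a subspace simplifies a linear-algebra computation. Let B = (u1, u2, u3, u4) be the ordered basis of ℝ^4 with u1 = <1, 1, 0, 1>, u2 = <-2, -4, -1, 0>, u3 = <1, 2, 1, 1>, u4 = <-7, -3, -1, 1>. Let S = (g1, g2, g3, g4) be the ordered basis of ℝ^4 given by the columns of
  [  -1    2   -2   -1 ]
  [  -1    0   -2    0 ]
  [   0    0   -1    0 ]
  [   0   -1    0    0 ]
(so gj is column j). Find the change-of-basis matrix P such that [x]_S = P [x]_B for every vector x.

[[-1, 2, 0, 1], [-1, 0, -1, -1], [0, 1, -1, 1], [-2, -2, -1, 2]]

Let M have columns uj and N have columns gj. Then for every x, N [x]_S = x = M [x]_B, so P = N^(-1) M.
Since det N = 1, N^(-1) has integer entries; multiplying gives P = [[-1, 2, 0, 1], [-1, 0, -1, -1], [0, 1, -1, 1], [-2, -2, -1, 2]].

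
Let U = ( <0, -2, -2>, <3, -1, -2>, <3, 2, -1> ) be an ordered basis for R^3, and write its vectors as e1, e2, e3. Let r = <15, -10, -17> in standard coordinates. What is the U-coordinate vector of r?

<4, 4, 1>

We seek scalars with c_1 e1 + ... + c_3 e3 = r; equivalently solve M c = r where the columns of M are e1, ..., e3.
Solving this 3x3 system gives c = (4, 4, 1).
Check: 4e1 + 4e2 + e3 = <15, -10, -17>.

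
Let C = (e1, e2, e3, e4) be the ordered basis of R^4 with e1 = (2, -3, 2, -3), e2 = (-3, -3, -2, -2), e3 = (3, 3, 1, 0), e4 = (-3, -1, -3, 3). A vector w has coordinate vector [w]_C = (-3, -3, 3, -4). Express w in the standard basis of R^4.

(24, 31, 15, 3)

w = M [w]_C, where M has columns e1, ..., e4.
Carrying out the matrix-vector product, w = (24, 31, 15, 3).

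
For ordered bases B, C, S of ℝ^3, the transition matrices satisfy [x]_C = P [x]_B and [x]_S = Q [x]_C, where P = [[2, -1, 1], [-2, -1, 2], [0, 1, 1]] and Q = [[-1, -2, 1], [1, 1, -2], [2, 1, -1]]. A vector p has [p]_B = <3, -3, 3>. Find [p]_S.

<-18, 15, 27>

Composing the changes, [p]_S = Q P [p]_B.
Q P = [[2, 4, -4], [0, -4, 1], [2, -4, 3]]; applying this to <3, -3, 3> gives <-18, 15, 27>.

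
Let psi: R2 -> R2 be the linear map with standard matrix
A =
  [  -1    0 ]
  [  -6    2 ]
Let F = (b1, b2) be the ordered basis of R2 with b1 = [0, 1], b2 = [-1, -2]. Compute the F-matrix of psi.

With P the matrix whose columns are b1, b2, [psi]_F = P^(-1) A P.
Column by column: psi(b1) = A b1 = [0, 2]; its F-coordinates [2, 0] give column 1.
Continuing for each basis vector yields [psi]_F = [[2, 0], [0, -1]].

[[2, 0], [0, -1]]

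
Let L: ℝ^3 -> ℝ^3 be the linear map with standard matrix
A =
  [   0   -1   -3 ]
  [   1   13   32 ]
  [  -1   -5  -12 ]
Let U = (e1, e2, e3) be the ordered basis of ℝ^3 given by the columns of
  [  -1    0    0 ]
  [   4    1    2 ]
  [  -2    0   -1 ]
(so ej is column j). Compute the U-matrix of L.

[[-2, 1, -1], [-3, 3, -2], [-1, 3, 0]]

Let P have columns e1, ..., e3. Then [L]_U = P^(-1) A P.
Here det P = 1, so P^(-1) is integer; computing A P first and then P^(-1)(A P) gives [[-2, 1, -1], [-3, 3, -2], [-1, 3, 0]].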